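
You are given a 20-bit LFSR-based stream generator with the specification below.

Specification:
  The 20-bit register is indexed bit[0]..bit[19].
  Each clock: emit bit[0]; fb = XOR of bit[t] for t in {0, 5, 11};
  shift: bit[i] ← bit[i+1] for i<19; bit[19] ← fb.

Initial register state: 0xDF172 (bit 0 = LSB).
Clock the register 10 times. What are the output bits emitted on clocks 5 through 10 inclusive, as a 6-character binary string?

111010

reg_0 = 0xDF172
clock 1: out=0, reg = 0xEF8B9
clock 2: out=1, reg = 0xF7C5C
clock 3: out=0, reg = 0xFBE2E
clock 4: out=0, reg = 0x7DF17
clock 5: out=1, reg = 0x3EF8B
clock 6: out=1, reg = 0x1F7C5
clock 7: out=1, reg = 0x8FBE2
clock 8: out=0, reg = 0x47DF1
clock 9: out=1, reg = 0xA3EF8
clock 10: out=0, reg = 0x51F7C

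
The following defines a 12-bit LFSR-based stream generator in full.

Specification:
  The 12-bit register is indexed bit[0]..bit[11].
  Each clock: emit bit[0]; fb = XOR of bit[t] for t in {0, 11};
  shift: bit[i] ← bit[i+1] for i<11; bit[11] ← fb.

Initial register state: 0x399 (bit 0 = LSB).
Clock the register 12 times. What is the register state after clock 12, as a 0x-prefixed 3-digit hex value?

reg_0 = 0x399
clock 1: out=1, reg = 0x9CC
clock 2: out=0, reg = 0xCE6
clock 3: out=0, reg = 0xE73
clock 4: out=1, reg = 0x739
clock 5: out=1, reg = 0xB9C
clock 6: out=0, reg = 0xDCE
clock 7: out=0, reg = 0xEE7
clock 8: out=1, reg = 0x773
clock 9: out=1, reg = 0xBB9
clock 10: out=1, reg = 0x5DC
clock 11: out=0, reg = 0x2EE
clock 12: out=0, reg = 0x177

0x177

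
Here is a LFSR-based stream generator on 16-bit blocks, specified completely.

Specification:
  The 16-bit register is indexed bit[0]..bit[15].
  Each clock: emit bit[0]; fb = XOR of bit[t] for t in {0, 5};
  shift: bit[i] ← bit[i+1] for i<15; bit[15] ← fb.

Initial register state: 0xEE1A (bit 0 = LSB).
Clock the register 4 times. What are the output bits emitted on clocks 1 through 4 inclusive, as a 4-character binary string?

0101

reg_0 = 0xEE1A
clock 1: out=0, reg = 0x770D
clock 2: out=1, reg = 0xBB86
clock 3: out=0, reg = 0x5DC3
clock 4: out=1, reg = 0xAEE1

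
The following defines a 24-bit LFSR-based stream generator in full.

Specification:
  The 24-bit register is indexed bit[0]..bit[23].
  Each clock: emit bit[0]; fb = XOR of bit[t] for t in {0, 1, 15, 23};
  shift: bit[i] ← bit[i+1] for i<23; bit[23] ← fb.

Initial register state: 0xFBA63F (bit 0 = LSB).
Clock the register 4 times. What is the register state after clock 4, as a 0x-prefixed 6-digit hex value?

0x2FBA63

reg_0 = 0xFBA63F
clock 1: out=1, reg = 0x7DD31F
clock 2: out=1, reg = 0xBEE98F
clock 3: out=1, reg = 0x5F74C7
clock 4: out=1, reg = 0x2FBA63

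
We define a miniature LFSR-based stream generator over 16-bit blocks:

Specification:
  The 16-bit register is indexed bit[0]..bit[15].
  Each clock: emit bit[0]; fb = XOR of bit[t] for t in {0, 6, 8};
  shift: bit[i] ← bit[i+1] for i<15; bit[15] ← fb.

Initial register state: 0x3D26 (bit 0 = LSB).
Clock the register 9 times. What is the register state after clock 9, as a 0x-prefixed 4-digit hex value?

reg_0 = 0x3D26
clock 1: out=0, reg = 0x9E93
clock 2: out=1, reg = 0xCF49
clock 3: out=1, reg = 0xE7A4
clock 4: out=0, reg = 0xF3D2
clock 5: out=0, reg = 0x79E9
clock 6: out=1, reg = 0xBCF4
clock 7: out=0, reg = 0xDE7A
clock 8: out=0, reg = 0xEF3D
clock 9: out=1, reg = 0x779E

0x779E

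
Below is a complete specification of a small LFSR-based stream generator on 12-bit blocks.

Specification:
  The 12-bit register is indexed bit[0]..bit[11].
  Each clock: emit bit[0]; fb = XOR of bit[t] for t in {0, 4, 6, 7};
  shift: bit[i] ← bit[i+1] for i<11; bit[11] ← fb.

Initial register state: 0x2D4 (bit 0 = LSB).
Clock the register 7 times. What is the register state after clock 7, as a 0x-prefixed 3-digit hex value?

reg_0 = 0x2D4
clock 1: out=0, reg = 0x96A
clock 2: out=0, reg = 0xCB5
clock 3: out=1, reg = 0xE5A
clock 4: out=0, reg = 0x72D
clock 5: out=1, reg = 0xB96
clock 6: out=0, reg = 0x5CB
clock 7: out=1, reg = 0xAE5

0xAE5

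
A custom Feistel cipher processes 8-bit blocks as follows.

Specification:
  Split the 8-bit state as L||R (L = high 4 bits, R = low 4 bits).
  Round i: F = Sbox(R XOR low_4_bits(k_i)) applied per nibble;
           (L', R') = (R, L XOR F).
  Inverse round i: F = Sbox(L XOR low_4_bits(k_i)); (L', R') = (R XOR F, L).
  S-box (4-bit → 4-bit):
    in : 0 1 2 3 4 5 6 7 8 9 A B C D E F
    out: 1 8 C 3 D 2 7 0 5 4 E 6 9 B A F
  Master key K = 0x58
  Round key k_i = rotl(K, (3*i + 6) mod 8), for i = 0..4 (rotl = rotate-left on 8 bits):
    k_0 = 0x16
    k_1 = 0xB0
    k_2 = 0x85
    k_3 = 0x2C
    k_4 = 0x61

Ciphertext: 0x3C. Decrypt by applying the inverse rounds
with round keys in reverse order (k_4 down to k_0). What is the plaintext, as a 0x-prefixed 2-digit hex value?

0xC5

s_0 = ciphertext = 0x3C
s_1 = InvRound(s_0, k_4) = 0x03
s_2 = InvRound(s_1, k_3) = 0xA0
s_3 = InvRound(s_2, k_2) = 0xFA
s_4 = InvRound(s_3, k_1) = 0x5F
s_5 = InvRound(s_4, k_0) = 0xC5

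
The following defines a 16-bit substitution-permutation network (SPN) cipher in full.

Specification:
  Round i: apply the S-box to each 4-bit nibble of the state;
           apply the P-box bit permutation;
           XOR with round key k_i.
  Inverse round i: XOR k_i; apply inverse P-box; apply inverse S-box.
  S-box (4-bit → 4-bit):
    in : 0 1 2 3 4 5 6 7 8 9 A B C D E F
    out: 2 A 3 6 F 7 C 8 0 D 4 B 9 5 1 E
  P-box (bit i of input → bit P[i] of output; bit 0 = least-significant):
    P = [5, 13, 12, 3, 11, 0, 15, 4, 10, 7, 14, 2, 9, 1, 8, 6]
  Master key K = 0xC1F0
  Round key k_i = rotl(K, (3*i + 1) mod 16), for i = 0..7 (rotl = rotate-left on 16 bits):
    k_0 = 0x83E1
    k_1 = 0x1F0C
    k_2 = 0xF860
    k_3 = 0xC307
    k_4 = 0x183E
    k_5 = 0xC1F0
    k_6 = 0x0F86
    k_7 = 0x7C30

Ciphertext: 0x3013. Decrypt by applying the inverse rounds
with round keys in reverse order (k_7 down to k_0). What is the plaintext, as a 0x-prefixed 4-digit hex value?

0xCC58

s_0 = ciphertext = 0x3013
s_1 = InvRound(s_0, k_7) = 0x0D2E
s_2 = InvRound(s_1, k_6) = 0xE08C
s_3 = InvRound(s_2, k_5) = 0x677B
s_4 = InvRound(s_3, k_4) = 0x9923
s_5 = InvRound(s_4, k_3) = 0xE6ED
s_6 = InvRound(s_5, k_2) = 0xEB26
s_7 = InvRound(s_6, k_1) = 0x0DA4
s_8 = InvRound(s_7, k_0) = 0xCC58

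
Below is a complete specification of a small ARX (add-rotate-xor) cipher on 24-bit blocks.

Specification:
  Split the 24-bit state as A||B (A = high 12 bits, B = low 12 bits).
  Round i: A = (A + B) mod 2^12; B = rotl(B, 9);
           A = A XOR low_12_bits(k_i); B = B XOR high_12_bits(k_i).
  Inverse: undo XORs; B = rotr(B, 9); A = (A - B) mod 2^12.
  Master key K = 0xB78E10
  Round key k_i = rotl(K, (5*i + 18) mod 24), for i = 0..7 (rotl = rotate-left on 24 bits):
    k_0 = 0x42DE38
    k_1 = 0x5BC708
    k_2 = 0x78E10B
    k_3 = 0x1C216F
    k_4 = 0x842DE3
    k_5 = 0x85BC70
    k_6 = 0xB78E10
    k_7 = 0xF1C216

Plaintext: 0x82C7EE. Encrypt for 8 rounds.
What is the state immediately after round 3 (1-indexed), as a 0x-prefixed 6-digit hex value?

s_0 = plaintext = 0x82C7EE
s_1 = Round(s_0, k_0) = 0xE228D0
s_2 = Round(s_1, k_1) = 0x1FA4A6
s_3 = Round(s_2, k_2) = 0x7ABB1A
s_4 = Round(s_3, k_3) = 0x3AA4A1
s_5 = Round(s_4, k_4) = 0x5A8AD6
s_6 = Round(s_5, k_5) = 0xC0E501
s_7 = Round(s_6, k_6) = 0xF1F9D8
s_8 = Round(s_7, k_7) = 0xAE1E27

0x7ABB1A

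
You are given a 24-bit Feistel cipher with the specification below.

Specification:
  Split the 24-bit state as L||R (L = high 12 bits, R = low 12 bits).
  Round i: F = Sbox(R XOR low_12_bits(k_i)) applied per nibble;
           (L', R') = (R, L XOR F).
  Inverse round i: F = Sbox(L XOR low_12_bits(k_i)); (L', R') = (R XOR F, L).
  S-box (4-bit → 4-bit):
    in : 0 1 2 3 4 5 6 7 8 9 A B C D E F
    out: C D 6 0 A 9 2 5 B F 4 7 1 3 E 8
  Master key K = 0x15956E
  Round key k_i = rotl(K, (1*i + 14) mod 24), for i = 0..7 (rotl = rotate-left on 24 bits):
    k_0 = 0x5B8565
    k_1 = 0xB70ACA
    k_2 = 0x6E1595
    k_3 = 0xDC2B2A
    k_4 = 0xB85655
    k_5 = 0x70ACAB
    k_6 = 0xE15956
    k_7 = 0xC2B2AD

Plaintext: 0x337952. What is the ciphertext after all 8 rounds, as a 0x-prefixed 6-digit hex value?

s_0 = plaintext = 0x337952
s_1 = Round(s_0, k_0) = 0x952232
s_2 = Round(s_1, k_1) = 0x2322D9
s_3 = Round(s_2, k_2) = 0x2D9793
s_4 = Round(s_3, k_3) = 0x7933A6
s_5 = Round(s_4, k_4) = 0x3A6E13
s_6 = Round(s_5, k_5) = 0xE135DD
s_7 = Round(s_6, k_6) = 0x5DDFA4
s_8 = Round(s_7, k_7) = 0xFA4612

0xFA4612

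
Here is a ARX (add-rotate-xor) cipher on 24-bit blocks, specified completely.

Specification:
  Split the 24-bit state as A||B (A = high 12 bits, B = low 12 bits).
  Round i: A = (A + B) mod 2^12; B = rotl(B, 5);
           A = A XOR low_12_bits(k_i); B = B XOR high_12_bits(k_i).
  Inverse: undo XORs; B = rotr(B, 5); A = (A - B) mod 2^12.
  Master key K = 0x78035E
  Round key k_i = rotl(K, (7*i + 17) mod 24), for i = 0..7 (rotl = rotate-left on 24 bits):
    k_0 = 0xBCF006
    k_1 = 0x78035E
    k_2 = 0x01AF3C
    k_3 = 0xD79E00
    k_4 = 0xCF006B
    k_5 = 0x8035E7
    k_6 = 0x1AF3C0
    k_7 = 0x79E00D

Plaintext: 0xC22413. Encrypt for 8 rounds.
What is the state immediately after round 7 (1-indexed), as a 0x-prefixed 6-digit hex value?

0x9DE5CA

s_0 = plaintext = 0xC22413
s_1 = Round(s_0, k_0) = 0x0339A7
s_2 = Round(s_1, k_1) = 0xA84373
s_3 = Round(s_2, k_2) = 0x2CBE7C
s_4 = Round(s_3, k_3) = 0xF472E5
s_5 = Round(s_4, k_4) = 0x247055
s_6 = Round(s_5, k_5) = 0x77B2A3
s_7 = Round(s_6, k_6) = 0x9DE5CA
s_8 = Round(s_7, k_7) = 0xFA5ED5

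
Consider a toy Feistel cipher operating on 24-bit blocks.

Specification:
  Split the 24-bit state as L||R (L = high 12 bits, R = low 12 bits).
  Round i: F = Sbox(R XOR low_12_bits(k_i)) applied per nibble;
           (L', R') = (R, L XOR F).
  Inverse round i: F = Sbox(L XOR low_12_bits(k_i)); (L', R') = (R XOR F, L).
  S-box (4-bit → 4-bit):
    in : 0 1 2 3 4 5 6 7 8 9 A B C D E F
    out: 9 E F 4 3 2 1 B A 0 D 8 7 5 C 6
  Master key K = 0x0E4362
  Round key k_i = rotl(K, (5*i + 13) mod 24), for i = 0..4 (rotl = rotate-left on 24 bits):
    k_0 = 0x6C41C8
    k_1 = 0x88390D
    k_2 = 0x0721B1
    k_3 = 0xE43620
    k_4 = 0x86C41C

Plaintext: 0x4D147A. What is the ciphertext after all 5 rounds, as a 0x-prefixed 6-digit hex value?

s_0 = plaintext = 0x4D147A
s_1 = Round(s_0, k_0) = 0x47A65E
s_2 = Round(s_1, k_1) = 0x65E25E
s_3 = Round(s_2, k_2) = 0x25E298
s_4 = Round(s_3, k_3) = 0x2981D4
s_5 = Round(s_4, k_4) = 0x1D40E2

0x1D40E2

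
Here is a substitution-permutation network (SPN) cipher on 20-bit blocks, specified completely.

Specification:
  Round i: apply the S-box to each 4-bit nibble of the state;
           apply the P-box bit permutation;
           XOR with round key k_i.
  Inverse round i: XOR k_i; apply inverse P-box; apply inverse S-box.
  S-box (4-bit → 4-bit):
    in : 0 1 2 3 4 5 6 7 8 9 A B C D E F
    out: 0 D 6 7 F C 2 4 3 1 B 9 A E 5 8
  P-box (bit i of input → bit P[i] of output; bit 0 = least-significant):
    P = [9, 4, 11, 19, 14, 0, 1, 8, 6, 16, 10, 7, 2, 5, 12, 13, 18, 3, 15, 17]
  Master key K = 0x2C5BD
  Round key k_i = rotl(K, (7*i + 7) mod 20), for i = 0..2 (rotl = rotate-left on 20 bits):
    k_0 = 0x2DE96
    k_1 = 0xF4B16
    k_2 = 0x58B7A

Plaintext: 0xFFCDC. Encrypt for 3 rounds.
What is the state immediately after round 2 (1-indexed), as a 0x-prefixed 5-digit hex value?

0x36396

s_0 = plaintext = 0xFFCDC
s_1 = Round(s_0, k_0) = 0x9FF05
s_2 = Round(s_1, k_1) = 0x36396
s_3 = Round(s_2, k_2) = 0x04F02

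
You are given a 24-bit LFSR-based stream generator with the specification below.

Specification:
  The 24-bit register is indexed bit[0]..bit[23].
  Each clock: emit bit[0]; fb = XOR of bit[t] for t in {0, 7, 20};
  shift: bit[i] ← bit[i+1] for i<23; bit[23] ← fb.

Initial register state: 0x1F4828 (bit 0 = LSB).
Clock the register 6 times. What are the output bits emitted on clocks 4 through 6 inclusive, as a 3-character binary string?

reg_0 = 0x1F4828
clock 1: out=0, reg = 0x8FA414
clock 2: out=0, reg = 0x47D20A
clock 3: out=0, reg = 0x23E905
clock 4: out=1, reg = 0x91F482
clock 5: out=0, reg = 0x48FA41
clock 6: out=1, reg = 0xA47D20

101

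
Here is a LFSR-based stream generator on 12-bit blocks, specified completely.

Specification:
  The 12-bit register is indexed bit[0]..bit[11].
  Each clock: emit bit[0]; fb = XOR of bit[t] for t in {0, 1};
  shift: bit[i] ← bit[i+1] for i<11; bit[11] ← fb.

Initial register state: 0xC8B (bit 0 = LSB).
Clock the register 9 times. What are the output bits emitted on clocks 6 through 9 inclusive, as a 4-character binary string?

reg_0 = 0xC8B
clock 1: out=1, reg = 0x645
clock 2: out=1, reg = 0xB22
clock 3: out=0, reg = 0xD91
clock 4: out=1, reg = 0xEC8
clock 5: out=0, reg = 0x764
clock 6: out=0, reg = 0x3B2
clock 7: out=0, reg = 0x9D9
clock 8: out=1, reg = 0xCEC
clock 9: out=0, reg = 0x676

0010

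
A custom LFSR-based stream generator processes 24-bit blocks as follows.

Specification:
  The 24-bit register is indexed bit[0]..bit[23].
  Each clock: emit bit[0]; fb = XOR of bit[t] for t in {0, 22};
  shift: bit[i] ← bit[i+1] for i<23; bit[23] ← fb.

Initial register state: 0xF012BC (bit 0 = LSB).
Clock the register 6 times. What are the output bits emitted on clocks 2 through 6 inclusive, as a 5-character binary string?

01111

reg_0 = 0xF012BC
clock 1: out=0, reg = 0xF8095E
clock 2: out=0, reg = 0xFC04AF
clock 3: out=1, reg = 0x7E0257
clock 4: out=1, reg = 0x3F012B
clock 5: out=1, reg = 0x9F8095
clock 6: out=1, reg = 0xCFC04A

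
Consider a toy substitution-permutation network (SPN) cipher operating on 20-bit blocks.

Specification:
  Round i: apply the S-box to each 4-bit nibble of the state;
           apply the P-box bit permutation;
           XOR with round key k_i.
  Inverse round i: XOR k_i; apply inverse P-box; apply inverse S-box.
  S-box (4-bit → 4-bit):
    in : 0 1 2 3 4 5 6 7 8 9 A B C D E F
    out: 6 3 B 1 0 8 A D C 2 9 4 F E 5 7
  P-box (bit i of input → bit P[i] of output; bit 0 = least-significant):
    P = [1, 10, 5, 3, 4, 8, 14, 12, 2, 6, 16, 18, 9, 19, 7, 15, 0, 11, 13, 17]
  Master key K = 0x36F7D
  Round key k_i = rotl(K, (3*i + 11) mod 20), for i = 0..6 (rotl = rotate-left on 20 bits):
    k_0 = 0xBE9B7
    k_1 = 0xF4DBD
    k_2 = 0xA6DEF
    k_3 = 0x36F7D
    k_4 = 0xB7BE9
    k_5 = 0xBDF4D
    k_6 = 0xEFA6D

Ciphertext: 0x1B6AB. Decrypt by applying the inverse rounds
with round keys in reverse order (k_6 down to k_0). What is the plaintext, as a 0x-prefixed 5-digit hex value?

0xFC9D2

s_0 = ciphertext = 0x1B6AB
s_1 = InvRound(s_0, k_6) = 0x60CB1
s_2 = InvRound(s_1, k_5) = 0x4CCC8
s_3 = InvRound(s_2, k_4) = 0x72860
s_4 = InvRound(s_3, k_3) = 0x33AF6
s_5 = InvRound(s_4, k_2) = 0x31BC6
s_6 = InvRound(s_5, k_1) = 0x3167C
s_7 = InvRound(s_6, k_0) = 0xFC9D2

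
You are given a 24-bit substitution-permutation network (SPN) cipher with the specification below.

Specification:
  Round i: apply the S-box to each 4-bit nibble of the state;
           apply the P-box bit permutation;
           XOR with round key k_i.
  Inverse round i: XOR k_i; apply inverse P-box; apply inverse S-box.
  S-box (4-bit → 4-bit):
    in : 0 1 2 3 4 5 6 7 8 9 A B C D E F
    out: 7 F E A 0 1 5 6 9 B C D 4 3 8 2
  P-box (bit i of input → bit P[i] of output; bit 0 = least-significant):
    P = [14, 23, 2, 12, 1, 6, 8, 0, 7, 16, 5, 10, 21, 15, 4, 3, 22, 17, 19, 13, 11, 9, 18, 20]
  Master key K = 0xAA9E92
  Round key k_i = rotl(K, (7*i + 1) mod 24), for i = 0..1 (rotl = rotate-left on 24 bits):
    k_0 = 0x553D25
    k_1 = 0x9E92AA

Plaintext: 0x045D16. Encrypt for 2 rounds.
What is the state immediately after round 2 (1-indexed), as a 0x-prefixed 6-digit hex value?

0x50001F

s_0 = plaintext = 0x045D16
s_1 = Round(s_0, k_0) = 0x7076E2
s_2 = Round(s_1, k_1) = 0x50001F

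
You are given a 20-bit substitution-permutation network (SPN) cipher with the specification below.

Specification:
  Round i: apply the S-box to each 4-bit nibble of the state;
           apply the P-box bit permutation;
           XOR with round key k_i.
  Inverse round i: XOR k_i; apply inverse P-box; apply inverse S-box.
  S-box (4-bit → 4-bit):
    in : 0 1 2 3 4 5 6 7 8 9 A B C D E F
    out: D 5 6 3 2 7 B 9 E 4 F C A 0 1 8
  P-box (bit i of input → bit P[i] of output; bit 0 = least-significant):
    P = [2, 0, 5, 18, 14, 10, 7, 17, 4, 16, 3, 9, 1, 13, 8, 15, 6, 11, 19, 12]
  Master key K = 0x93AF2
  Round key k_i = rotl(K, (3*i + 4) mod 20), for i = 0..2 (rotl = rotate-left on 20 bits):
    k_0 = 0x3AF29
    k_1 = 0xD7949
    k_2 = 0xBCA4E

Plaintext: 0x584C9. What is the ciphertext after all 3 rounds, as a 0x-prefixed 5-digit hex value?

s_0 = plaintext = 0x584C9
s_1 = Round(s_0, k_0) = 0x80249
s_2 = Round(s_1, k_1) = 0x4E463
s_3 = Round(s_2, k_2) = 0x88649

0x88649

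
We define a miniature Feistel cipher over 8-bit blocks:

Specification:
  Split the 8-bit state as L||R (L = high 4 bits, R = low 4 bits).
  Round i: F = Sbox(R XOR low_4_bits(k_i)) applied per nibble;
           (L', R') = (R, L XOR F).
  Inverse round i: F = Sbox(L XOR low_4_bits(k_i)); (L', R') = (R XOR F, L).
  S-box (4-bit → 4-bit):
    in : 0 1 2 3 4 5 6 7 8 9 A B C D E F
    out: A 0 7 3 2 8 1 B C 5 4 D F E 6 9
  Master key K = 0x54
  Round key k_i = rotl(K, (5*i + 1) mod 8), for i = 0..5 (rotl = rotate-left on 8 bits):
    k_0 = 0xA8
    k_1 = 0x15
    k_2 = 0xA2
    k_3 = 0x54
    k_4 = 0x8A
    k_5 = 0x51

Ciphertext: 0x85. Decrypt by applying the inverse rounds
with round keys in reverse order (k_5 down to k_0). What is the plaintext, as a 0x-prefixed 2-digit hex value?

0x45

s_0 = ciphertext = 0x85
s_1 = InvRound(s_0, k_5) = 0x08
s_2 = InvRound(s_1, k_4) = 0xC0
s_3 = InvRound(s_2, k_3) = 0xCC
s_4 = InvRound(s_3, k_2) = 0xAC
s_5 = InvRound(s_4, k_1) = 0x5A
s_6 = InvRound(s_5, k_0) = 0x45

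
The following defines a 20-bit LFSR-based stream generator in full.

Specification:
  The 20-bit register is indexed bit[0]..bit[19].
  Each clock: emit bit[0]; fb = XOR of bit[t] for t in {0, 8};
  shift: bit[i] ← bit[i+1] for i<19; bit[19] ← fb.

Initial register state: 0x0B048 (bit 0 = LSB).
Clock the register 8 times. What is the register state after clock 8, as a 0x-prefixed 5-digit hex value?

reg_0 = 0x0B048
clock 1: out=0, reg = 0x05824
clock 2: out=0, reg = 0x02C12
clock 3: out=0, reg = 0x01609
clock 4: out=1, reg = 0x80B04
clock 5: out=0, reg = 0xC0582
clock 6: out=0, reg = 0xE02C1
clock 7: out=1, reg = 0xF0160
clock 8: out=0, reg = 0xF80B0

0xF80B0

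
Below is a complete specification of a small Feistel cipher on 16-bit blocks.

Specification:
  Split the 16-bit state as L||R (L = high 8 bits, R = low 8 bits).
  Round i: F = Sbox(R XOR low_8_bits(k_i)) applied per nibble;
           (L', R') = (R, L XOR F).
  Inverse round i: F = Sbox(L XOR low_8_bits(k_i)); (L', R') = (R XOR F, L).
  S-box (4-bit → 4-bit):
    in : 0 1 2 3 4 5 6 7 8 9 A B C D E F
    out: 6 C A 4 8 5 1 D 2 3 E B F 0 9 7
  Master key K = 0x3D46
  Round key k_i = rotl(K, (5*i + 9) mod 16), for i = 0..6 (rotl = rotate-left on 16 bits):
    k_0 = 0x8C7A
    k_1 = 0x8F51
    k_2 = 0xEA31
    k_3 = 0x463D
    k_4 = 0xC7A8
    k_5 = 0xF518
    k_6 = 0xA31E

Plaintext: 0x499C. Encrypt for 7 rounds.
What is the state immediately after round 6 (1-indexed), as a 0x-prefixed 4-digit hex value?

s_0 = plaintext = 0x499C
s_1 = Round(s_0, k_0) = 0x9CD8
s_2 = Round(s_1, k_1) = 0xD8BF
s_3 = Round(s_2, k_2) = 0xBFF1
s_4 = Round(s_3, k_3) = 0xF140
s_5 = Round(s_4, k_4) = 0x4063
s_6 = Round(s_5, k_5) = 0x639B
s_7 = Round(s_6, k_6) = 0x9B46

0x639B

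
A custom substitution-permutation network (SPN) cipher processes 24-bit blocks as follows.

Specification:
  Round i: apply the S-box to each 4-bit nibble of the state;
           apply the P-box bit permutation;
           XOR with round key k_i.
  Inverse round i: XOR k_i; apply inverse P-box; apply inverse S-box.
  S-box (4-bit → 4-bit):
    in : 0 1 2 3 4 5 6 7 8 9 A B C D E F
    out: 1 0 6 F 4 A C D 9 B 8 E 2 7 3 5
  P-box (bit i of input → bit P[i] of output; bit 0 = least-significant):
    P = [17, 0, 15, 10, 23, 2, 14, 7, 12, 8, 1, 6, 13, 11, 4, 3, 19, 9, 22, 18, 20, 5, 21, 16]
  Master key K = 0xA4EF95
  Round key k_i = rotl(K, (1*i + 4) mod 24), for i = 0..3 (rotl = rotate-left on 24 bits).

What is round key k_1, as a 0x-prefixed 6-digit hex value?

K = 0xA4EF95
k_0 = rotl(K, (1*0+4) mod 24) = rotl(K, 4) = 0x4EF95A
k_1 = rotl(K, (1*1+4) mod 24) = rotl(K, 5) = 0x9DF2B4

0x9DF2B4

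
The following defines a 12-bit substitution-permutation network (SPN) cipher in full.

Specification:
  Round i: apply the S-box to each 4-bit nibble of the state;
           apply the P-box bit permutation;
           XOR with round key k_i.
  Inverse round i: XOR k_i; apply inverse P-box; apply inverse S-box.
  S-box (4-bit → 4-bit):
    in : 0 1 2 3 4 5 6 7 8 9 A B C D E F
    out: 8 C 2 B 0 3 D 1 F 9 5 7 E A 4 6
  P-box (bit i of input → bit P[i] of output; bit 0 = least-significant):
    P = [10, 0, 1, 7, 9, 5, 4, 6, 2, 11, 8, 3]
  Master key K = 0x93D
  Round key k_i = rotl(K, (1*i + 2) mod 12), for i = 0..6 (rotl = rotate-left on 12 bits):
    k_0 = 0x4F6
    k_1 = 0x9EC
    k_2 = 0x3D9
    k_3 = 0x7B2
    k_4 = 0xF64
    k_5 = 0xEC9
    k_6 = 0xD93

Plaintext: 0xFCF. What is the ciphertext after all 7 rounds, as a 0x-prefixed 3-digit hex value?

0x54B

s_0 = plaintext = 0xFCF
s_1 = Round(s_0, k_0) = 0xD85
s_2 = Round(s_1, k_1) = 0x795
s_3 = Round(s_2, k_2) = 0x59C
s_4 = Round(s_3, k_3) = 0xD75
s_5 = Round(s_4, k_4) = 0x16D
s_6 = Round(s_5, k_5) = 0xD10
s_7 = Round(s_6, k_6) = 0x54B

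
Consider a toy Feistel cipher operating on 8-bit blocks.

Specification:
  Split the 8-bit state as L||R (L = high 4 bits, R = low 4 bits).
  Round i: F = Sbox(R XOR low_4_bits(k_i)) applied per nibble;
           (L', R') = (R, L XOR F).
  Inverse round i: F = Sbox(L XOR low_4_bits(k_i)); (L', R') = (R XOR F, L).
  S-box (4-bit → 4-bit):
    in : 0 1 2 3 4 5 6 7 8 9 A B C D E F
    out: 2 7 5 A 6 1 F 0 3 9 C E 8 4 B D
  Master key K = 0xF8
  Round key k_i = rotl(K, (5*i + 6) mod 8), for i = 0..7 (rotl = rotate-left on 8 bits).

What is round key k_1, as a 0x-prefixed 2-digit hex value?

K = 0xF8
k_0 = rotl(K, (5*0+6) mod 8) = rotl(K, 6) = 0x3E
k_1 = rotl(K, (5*1+6) mod 8) = rotl(K, 3) = 0xC7

0xC7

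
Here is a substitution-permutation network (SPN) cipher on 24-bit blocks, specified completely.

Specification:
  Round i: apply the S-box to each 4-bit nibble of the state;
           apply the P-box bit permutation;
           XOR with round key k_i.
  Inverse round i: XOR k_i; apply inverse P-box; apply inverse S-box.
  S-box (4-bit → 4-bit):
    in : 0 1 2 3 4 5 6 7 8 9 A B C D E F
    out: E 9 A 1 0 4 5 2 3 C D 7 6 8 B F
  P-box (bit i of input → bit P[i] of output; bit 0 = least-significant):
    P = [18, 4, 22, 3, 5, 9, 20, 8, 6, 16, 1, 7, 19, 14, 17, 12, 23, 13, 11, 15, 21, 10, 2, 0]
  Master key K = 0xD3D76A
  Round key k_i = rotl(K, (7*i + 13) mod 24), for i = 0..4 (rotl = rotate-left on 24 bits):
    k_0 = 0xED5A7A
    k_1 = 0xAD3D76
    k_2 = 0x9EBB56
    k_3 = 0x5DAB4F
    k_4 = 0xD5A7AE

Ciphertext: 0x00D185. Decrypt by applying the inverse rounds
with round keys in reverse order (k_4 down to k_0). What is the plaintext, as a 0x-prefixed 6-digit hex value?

0x3E22D5

s_0 = ciphertext = 0x00D185
s_1 = InvRound(s_0, k_4) = 0x282CBA
s_2 = InvRound(s_1, k_3) = 0xFD4EFB
s_3 = InvRound(s_2, k_2) = 0xF20219
s_4 = InvRound(s_3, k_1) = 0x0CABFA
s_5 = InvRound(s_4, k_0) = 0x3E22D5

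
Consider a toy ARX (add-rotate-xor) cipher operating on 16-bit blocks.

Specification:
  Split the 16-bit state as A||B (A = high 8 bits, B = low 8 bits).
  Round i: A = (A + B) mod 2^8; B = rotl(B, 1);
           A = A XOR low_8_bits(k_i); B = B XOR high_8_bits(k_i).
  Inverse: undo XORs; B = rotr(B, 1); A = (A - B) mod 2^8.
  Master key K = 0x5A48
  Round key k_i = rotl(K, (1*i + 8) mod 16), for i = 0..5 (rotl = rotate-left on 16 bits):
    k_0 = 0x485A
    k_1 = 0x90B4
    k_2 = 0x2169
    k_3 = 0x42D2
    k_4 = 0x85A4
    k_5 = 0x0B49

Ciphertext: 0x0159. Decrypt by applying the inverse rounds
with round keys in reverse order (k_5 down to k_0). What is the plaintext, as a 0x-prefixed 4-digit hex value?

0xDE65

s_0 = ciphertext = 0x0159
s_1 = InvRound(s_0, k_5) = 0x1F29
s_2 = InvRound(s_1, k_4) = 0x6556
s_3 = InvRound(s_2, k_3) = 0xAD0A
s_4 = InvRound(s_3, k_2) = 0x2F95
s_5 = InvRound(s_4, k_1) = 0x1982
s_6 = InvRound(s_5, k_0) = 0xDE65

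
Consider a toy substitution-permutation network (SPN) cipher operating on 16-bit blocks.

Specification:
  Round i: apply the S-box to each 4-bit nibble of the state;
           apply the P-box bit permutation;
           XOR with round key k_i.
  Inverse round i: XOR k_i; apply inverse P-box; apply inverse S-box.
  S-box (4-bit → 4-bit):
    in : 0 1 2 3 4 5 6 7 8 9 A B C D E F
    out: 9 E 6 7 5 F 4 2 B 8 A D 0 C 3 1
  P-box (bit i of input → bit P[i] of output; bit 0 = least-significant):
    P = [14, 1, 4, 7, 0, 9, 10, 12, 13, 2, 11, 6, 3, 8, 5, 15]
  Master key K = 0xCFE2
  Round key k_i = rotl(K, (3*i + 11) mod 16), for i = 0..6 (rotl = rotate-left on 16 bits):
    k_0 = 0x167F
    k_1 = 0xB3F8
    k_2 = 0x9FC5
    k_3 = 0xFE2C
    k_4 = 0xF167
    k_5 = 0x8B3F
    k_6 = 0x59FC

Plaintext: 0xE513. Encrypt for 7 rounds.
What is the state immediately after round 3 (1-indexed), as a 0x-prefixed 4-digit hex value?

0x272A

s_0 = plaintext = 0xE513
s_1 = Round(s_0, k_0) = 0x6921
s_2 = Round(s_1, k_1) = 0xB50A
s_3 = Round(s_2, k_2) = 0x272A
s_4 = Round(s_3, k_3) = 0xF98A
s_5 = Round(s_4, k_4) = 0xE3AC
s_6 = Round(s_5, k_5) = 0xB033
s_7 = Round(s_6, k_6) = 0xBF87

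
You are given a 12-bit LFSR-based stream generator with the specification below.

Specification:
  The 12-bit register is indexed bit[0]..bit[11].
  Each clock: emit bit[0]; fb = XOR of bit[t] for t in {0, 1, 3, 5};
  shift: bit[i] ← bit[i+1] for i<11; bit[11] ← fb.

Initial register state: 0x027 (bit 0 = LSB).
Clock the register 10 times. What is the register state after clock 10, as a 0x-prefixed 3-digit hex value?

0xAC4

reg_0 = 0x027
clock 1: out=1, reg = 0x813
clock 2: out=1, reg = 0x409
clock 3: out=1, reg = 0x204
clock 4: out=0, reg = 0x102
clock 5: out=0, reg = 0x881
clock 6: out=1, reg = 0xC40
clock 7: out=0, reg = 0x620
clock 8: out=0, reg = 0xB10
clock 9: out=0, reg = 0x588
clock 10: out=0, reg = 0xAC4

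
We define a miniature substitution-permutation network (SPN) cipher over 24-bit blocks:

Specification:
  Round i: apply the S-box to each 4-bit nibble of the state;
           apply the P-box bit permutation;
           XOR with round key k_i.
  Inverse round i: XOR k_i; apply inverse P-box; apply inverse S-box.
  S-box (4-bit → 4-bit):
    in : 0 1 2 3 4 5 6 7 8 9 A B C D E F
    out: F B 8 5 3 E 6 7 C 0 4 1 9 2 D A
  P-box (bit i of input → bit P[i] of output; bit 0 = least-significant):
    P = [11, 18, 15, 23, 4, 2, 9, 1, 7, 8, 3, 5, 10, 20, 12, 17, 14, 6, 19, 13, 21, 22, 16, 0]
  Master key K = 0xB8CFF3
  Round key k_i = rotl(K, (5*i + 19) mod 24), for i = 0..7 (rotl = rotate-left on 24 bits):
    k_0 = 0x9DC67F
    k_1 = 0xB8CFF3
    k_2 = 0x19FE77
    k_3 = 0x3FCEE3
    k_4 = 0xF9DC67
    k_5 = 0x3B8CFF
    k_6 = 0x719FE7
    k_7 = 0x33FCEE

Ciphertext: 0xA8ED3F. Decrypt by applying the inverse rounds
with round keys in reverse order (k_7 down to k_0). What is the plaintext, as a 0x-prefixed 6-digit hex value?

s_0 = ciphertext = 0xA8ED3F
s_1 = InvRound(s_0, k_7) = 0x8654B2
s_2 = InvRound(s_1, k_6) = 0x04FD70
s_3 = InvRound(s_2, k_5) = 0xEE57FD
s_4 = InvRound(s_3, k_4) = 0xA9F7E7
s_5 = InvRound(s_4, k_3) = 0x925DD1
s_6 = InvRound(s_5, k_2) = 0xA82158
s_7 = InvRound(s_6, k_1) = 0x2C4E83
s_8 = InvRound(s_7, k_0) = 0x3DDE4E

0x3DDE4E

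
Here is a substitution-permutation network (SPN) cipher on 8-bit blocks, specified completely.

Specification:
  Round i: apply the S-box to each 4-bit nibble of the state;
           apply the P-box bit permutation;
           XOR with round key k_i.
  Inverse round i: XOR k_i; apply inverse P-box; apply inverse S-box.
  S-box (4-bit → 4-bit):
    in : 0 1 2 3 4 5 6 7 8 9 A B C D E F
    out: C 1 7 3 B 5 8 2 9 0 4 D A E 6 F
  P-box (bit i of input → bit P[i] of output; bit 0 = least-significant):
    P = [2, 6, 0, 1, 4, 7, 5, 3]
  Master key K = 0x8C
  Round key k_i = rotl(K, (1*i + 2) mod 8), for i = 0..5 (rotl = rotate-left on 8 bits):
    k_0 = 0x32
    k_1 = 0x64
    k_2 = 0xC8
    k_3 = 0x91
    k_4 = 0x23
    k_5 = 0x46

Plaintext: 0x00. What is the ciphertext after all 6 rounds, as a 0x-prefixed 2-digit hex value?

0x05

s_0 = plaintext = 0x00
s_1 = Round(s_0, k_0) = 0x19
s_2 = Round(s_1, k_1) = 0x74
s_3 = Round(s_2, k_2) = 0x0E
s_4 = Round(s_3, k_3) = 0xF8
s_5 = Round(s_4, k_4) = 0x9D
s_6 = Round(s_5, k_5) = 0x05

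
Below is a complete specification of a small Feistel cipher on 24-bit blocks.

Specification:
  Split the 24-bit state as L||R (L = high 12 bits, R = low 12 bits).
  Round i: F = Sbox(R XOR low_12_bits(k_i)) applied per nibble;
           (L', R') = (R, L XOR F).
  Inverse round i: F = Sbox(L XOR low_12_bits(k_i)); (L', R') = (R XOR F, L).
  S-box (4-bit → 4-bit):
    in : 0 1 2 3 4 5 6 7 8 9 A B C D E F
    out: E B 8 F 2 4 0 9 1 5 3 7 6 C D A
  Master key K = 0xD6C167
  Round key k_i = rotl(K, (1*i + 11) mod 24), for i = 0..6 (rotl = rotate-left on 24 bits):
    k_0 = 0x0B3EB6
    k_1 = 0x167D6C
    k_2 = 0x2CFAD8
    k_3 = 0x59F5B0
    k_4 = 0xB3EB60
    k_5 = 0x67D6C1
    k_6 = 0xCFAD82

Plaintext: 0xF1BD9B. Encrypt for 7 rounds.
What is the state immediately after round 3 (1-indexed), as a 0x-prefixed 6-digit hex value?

0x13C745

s_0 = plaintext = 0xF1BD9B
s_1 = Round(s_0, k_0) = 0xD9B097
s_2 = Round(s_1, k_1) = 0x09713C
s_3 = Round(s_2, k_2) = 0x13C745
s_4 = Round(s_3, k_3) = 0x745998
s_5 = Round(s_4, k_4) = 0x998FE4
s_6 = Round(s_5, k_5) = 0xFE4C1C
s_7 = Round(s_6, k_6) = 0xC1C4B9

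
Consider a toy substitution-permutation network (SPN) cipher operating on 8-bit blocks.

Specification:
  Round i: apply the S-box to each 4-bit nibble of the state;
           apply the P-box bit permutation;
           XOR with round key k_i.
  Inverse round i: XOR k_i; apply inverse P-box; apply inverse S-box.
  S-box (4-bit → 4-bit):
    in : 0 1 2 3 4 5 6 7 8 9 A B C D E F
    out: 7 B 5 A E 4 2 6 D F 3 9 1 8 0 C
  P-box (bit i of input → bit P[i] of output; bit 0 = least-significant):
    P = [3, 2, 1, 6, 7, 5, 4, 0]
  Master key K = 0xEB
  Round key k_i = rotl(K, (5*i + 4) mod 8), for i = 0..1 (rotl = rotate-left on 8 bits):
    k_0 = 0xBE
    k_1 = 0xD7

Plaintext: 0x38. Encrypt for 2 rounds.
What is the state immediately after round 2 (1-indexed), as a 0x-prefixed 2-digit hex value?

0xD4

s_0 = plaintext = 0x38
s_1 = Round(s_0, k_0) = 0xD5
s_2 = Round(s_1, k_1) = 0xD4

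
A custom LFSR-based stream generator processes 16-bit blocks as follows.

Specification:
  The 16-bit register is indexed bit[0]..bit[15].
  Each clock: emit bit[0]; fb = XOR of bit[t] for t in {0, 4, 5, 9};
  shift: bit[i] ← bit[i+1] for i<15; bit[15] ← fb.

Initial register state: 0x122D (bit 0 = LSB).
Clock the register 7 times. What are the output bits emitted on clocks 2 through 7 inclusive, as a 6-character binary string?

011010

reg_0 = 0x122D
clock 1: out=1, reg = 0x8916
clock 2: out=0, reg = 0xC48B
clock 3: out=1, reg = 0xE245
clock 4: out=1, reg = 0x7122
clock 5: out=0, reg = 0xB891
clock 6: out=1, reg = 0x5C48
clock 7: out=0, reg = 0x2E24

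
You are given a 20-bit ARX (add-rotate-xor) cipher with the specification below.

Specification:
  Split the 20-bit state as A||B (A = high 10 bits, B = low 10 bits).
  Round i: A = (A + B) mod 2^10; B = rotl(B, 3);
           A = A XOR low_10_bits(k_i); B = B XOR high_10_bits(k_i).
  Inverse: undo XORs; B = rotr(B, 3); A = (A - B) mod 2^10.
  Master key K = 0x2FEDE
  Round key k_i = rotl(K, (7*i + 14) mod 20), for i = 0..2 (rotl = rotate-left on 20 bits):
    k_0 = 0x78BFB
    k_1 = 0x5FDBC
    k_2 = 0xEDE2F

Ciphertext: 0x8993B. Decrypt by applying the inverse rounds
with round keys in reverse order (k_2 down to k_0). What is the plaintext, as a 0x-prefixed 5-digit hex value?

s_0 = ciphertext = 0x8993B
s_1 = InvRound(s_0, k_2) = 0x6E251
s_2 = InvRound(s_1, k_1) = 0x27F65
s_3 = InvRound(s_2, k_0) = 0xE53D0

0xE53D0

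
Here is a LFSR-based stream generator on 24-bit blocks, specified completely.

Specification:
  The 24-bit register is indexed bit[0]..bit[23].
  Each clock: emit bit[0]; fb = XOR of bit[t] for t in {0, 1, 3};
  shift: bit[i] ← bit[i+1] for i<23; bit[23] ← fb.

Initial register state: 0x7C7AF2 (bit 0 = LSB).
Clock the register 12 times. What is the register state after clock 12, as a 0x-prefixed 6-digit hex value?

0x8D57C7

reg_0 = 0x7C7AF2
clock 1: out=0, reg = 0xBE3D79
clock 2: out=1, reg = 0x5F1EBC
clock 3: out=0, reg = 0xAF8F5E
clock 4: out=0, reg = 0x57C7AF
clock 5: out=1, reg = 0xABE3D7
clock 6: out=1, reg = 0x55F1EB
clock 7: out=1, reg = 0xAAF8F5
clock 8: out=1, reg = 0xD57C7A
clock 9: out=0, reg = 0x6ABE3D
clock 10: out=1, reg = 0x355F1E
clock 11: out=0, reg = 0x1AAF8F
clock 12: out=1, reg = 0x8D57C7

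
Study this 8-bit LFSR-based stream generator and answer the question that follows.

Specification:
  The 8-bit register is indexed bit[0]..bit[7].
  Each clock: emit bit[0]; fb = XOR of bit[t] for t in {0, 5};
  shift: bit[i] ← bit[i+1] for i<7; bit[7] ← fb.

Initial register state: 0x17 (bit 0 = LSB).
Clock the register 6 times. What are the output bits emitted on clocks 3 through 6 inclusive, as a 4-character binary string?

reg_0 = 0x17
clock 1: out=1, reg = 0x8B
clock 2: out=1, reg = 0xC5
clock 3: out=1, reg = 0xE2
clock 4: out=0, reg = 0xF1
clock 5: out=1, reg = 0x78
clock 6: out=0, reg = 0xBC

1010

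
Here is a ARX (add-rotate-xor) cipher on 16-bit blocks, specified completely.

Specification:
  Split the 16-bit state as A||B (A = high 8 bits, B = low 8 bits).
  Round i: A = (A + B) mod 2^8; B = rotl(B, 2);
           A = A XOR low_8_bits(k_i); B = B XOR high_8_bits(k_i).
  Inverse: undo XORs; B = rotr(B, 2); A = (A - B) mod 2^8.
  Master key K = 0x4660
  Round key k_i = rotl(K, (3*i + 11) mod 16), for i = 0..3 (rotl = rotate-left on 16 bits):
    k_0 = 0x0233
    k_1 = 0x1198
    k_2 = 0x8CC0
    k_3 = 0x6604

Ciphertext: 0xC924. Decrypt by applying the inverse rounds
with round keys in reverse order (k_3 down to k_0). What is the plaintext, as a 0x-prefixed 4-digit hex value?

s_0 = ciphertext = 0xC924
s_1 = InvRound(s_0, k_3) = 0x3D90
s_2 = InvRound(s_1, k_2) = 0xF607
s_3 = InvRound(s_2, k_1) = 0xE985
s_4 = InvRound(s_3, k_0) = 0xF9E1

0xF9E1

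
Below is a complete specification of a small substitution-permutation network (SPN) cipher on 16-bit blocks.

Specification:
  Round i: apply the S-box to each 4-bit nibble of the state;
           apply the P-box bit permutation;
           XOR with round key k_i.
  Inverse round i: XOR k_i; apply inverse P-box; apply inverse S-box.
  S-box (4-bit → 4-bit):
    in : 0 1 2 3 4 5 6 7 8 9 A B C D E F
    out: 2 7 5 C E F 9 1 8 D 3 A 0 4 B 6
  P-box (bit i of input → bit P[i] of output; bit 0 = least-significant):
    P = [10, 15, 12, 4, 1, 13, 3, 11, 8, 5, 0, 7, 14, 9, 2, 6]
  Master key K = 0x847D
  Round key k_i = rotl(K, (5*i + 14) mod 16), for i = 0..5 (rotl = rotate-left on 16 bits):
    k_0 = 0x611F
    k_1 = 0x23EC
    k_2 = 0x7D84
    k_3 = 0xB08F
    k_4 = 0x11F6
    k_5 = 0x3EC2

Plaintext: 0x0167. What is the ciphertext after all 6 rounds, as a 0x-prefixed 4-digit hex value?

s_0 = plaintext = 0x0167
s_1 = Round(s_0, k_0) = 0x6E3C
s_2 = Round(s_1, k_1) = 0x6A04
s_3 = Round(s_2, k_2) = 0x8CF4
s_4 = Round(s_3, k_3) = 0x00D7
s_5 = Round(s_4, k_4) = 0x17DE
s_6 = Round(s_5, k_5) = 0xF9DE

0xF9DE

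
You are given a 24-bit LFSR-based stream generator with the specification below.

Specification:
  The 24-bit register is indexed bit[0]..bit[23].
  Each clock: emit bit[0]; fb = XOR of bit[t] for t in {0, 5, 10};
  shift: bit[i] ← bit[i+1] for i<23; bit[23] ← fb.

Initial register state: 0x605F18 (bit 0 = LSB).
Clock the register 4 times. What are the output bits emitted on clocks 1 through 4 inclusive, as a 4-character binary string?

reg_0 = 0x605F18
clock 1: out=0, reg = 0xB02F8C
clock 2: out=0, reg = 0xD817C6
clock 3: out=0, reg = 0xEC0BE3
clock 4: out=1, reg = 0x7605F1

0001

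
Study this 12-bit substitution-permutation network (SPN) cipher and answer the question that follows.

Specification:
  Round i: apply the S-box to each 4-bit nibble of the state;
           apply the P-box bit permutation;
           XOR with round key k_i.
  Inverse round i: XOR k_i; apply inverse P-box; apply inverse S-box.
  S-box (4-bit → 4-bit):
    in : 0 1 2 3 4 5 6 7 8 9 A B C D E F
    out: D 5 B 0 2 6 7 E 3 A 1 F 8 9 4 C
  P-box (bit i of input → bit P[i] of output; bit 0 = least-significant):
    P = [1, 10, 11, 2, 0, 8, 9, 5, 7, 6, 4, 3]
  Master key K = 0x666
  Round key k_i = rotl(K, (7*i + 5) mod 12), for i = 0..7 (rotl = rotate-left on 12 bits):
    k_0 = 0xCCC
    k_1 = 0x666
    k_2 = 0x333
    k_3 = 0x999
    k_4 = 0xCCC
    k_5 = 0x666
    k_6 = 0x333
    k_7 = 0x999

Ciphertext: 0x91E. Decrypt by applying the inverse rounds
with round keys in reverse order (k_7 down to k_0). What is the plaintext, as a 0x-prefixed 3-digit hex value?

0x97B

s_0 = ciphertext = 0x91E
s_1 = InvRound(s_0, k_7) = 0xAAD
s_2 = InvRound(s_1, k_6) = 0x040
s_3 = InvRound(s_2, k_5) = 0x3F2
s_4 = InvRound(s_3, k_4) = 0xF7B
s_5 = InvRound(s_4, k_3) = 0x8F8
s_6 = InvRound(s_5, k_2) = 0x261
s_7 = InvRound(s_6, k_1) = 0x3A2
s_8 = InvRound(s_7, k_0) = 0x97B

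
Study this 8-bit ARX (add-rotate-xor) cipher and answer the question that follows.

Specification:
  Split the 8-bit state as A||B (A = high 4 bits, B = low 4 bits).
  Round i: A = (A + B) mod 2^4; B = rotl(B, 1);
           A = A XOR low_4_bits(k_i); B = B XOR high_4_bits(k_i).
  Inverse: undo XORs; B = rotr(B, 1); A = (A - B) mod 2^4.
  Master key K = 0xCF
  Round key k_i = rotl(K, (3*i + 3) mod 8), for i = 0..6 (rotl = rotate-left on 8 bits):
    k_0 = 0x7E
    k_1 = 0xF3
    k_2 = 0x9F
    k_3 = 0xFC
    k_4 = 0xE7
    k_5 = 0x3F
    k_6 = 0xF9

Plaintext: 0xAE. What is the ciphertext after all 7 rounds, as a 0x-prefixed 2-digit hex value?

s_0 = plaintext = 0xAE
s_1 = Round(s_0, k_0) = 0x6A
s_2 = Round(s_1, k_1) = 0x3A
s_3 = Round(s_2, k_2) = 0x2C
s_4 = Round(s_3, k_3) = 0x26
s_5 = Round(s_4, k_4) = 0xF2
s_6 = Round(s_5, k_5) = 0xE7
s_7 = Round(s_6, k_6) = 0xC1

0xC1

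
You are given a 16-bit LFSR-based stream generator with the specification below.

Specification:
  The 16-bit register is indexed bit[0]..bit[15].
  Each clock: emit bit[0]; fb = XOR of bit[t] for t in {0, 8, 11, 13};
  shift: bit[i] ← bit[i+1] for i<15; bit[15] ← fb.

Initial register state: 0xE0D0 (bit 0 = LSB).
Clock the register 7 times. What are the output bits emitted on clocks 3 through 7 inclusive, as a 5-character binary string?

reg_0 = 0xE0D0
clock 1: out=0, reg = 0xF068
clock 2: out=0, reg = 0xF834
clock 3: out=0, reg = 0x7C1A
clock 4: out=0, reg = 0x3E0D
clock 5: out=1, reg = 0x9F06
clock 6: out=0, reg = 0x4F83
clock 7: out=1, reg = 0xA7C1

00101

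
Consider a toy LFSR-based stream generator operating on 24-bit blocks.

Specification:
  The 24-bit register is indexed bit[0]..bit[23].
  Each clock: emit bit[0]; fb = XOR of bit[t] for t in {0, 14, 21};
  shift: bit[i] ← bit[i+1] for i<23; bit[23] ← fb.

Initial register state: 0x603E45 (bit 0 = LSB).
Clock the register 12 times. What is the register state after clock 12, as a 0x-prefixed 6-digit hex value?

reg_0 = 0x603E45
clock 1: out=1, reg = 0x301F22
clock 2: out=0, reg = 0x980F91
clock 3: out=1, reg = 0xCC07C8
clock 4: out=0, reg = 0x6603E4
clock 5: out=0, reg = 0xB301F2
clock 6: out=0, reg = 0xD980F9
clock 7: out=1, reg = 0xECC07C
clock 8: out=0, reg = 0x76603E
clock 9: out=0, reg = 0x3B301F
clock 10: out=1, reg = 0x1D980F
clock 11: out=1, reg = 0x8ECC07
clock 12: out=1, reg = 0x476603

0x476603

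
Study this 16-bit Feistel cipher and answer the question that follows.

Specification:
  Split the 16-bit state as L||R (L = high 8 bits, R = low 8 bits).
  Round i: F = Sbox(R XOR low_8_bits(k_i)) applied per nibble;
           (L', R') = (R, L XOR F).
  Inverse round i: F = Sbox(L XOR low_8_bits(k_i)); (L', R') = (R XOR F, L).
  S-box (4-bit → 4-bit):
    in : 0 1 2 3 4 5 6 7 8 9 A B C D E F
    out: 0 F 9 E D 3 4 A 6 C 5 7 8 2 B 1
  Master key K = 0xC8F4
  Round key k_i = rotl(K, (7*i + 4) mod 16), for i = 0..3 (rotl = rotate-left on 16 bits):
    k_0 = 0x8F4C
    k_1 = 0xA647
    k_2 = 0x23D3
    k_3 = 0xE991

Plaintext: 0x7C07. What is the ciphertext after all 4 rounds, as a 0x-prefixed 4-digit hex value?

s_0 = plaintext = 0x7C07
s_1 = Round(s_0, k_0) = 0x07AB
s_2 = Round(s_1, k_1) = 0xABBF
s_3 = Round(s_2, k_2) = 0xBFE3
s_4 = Round(s_3, k_3) = 0xE316

0xE316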